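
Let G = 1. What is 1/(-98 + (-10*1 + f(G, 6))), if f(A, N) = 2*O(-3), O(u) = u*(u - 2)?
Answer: -1/78 ≈ -0.012821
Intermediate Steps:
O(u) = u*(-2 + u)
f(A, N) = 30 (f(A, N) = 2*(-3*(-2 - 3)) = 2*(-3*(-5)) = 2*15 = 30)
1/(-98 + (-10*1 + f(G, 6))) = 1/(-98 + (-10*1 + 30)) = 1/(-98 + (-10 + 30)) = 1/(-98 + 20) = 1/(-78) = -1/78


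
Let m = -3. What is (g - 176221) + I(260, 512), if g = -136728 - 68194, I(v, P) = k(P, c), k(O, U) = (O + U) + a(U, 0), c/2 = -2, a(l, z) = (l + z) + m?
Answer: -380642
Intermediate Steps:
a(l, z) = -3 + l + z (a(l, z) = (l + z) - 3 = -3 + l + z)
c = -4 (c = 2*(-2) = -4)
k(O, U) = -3 + O + 2*U (k(O, U) = (O + U) + (-3 + U + 0) = (O + U) + (-3 + U) = -3 + O + 2*U)
I(v, P) = -11 + P (I(v, P) = -3 + P + 2*(-4) = -3 + P - 8 = -11 + P)
g = -204922
(g - 176221) + I(260, 512) = (-204922 - 176221) + (-11 + 512) = -381143 + 501 = -380642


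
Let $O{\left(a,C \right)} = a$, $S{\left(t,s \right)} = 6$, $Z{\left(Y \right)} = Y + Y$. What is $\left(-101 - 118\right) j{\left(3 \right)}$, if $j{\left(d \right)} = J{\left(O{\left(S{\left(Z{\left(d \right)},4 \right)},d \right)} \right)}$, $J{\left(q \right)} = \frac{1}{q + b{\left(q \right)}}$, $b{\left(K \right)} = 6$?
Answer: $- \frac{73}{4} \approx -18.25$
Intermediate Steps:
$Z{\left(Y \right)} = 2 Y$
$J{\left(q \right)} = \frac{1}{6 + q}$ ($J{\left(q \right)} = \frac{1}{q + 6} = \frac{1}{6 + q}$)
$j{\left(d \right)} = \frac{1}{12}$ ($j{\left(d \right)} = \frac{1}{6 + 6} = \frac{1}{12}$)
$\left(-101 - 118\right) j{\left(3 \right)} = \left(-101 - 118\right) \frac{1}{12} = \left(-219\right) \frac{1}{12} = - \frac{73}{4}$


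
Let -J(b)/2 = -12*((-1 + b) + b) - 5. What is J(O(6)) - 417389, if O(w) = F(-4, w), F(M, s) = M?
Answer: -417595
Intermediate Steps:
O(w) = -4
J(b) = -14 + 48*b (J(b) = -2*(-12*((-1 + b) + b) - 5) = -2*(-12*(-1 + 2*b) - 5) = -2*((12 - 24*b) - 5) = -2*(7 - 24*b) = -14 + 48*b)
J(O(6)) - 417389 = (-14 + 48*(-4)) - 417389 = (-14 - 192) - 417389 = -206 - 417389 = -417595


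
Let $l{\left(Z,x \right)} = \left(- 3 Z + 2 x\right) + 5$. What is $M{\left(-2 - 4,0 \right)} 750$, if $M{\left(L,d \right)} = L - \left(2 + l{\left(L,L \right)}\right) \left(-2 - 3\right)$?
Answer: $44250$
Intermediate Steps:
$l{\left(Z,x \right)} = 5 - 3 Z + 2 x$
$M{\left(L,d \right)} = 35 - 4 L$ ($M{\left(L,d \right)} = L - \left(2 + \left(5 - 3 L + 2 L\right)\right) \left(-2 - 3\right) = L - \left(2 - \left(-5 + L\right)\right) \left(-5\right) = L - \left(7 - L\right) \left(-5\right) = L - \left(-35 + 5 L\right) = 35 - 4 L$)
$M{\left(-2 - 4,0 \right)} 750 = \left(35 - 4 \left(-2 - 4\right)\right) 750 = \left(35 - -24\right) 750 = \left(35 + 24\right) 750 = 59 \cdot 750 = 44250$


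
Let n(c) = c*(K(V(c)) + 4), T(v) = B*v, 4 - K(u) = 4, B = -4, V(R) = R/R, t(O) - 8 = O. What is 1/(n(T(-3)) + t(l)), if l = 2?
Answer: 1/58 ≈ 0.017241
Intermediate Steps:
t(O) = 8 + O
V(R) = 1
K(u) = 0 (K(u) = 4 - 1*4 = 4 - 4 = 0)
T(v) = -4*v
n(c) = 4*c (n(c) = c*(0 + 4) = c*4 = 4*c)
1/(n(T(-3)) + t(l)) = 1/(4*(-4*(-3)) + (8 + 2)) = 1/(4*12 + 10) = 1/(48 + 10) = 1/58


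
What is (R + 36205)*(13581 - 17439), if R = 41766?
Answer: -300812118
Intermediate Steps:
(R + 36205)*(13581 - 17439) = (41766 + 36205)*(13581 - 17439) = 77971*(-3858) = -300812118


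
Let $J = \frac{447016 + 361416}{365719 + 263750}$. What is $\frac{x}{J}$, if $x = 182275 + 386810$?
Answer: $\frac{358221365865}{808432} \approx 4.4311 \cdot 10^{5}$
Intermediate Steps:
$x = 569085$
$J = \frac{808432}{629469} \approx 1.2843$
$\frac{x}{J} = \frac{569085}{\frac{808432}{629469}} = 569085 \cdot \frac{629469}{808432} = \frac{358221365865}{808432}$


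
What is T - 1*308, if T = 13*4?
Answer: -256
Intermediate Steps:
T = 52
T - 1*308 = 52 - 1*308 = 52 - 308 = -256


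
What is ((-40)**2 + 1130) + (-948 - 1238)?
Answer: 544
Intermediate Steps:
((-40)**2 + 1130) + (-948 - 1238) = (1600 + 1130) - 2186 = 2730 - 2186 = 544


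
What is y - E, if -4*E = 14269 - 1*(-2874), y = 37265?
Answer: 166203/4 ≈ 41551.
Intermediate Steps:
E = -17143/4 (E = -(14269 - 1*(-2874))/4 = -(14269 + 2874)/4 = -¼*17143 = -17143/4 ≈ -4285.8)
y - E = 37265 - 1*(-17143/4) = 37265 + 17143/4 = 166203/4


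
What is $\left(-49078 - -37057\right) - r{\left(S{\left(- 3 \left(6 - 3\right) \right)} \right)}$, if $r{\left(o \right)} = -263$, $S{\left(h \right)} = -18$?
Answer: $-11758$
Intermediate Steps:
$\left(-49078 - -37057\right) - r{\left(S{\left(- 3 \left(6 - 3\right) \right)} \right)} = \left(-49078 - -37057\right) - -263 = \left(-49078 + 37057\right) + 263 = -12021 + 263 = -11758$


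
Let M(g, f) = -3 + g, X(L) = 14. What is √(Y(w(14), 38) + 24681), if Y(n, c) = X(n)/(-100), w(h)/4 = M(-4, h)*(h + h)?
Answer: √2468086/10 ≈ 157.10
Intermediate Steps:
w(h) = -56*h (w(h) = 4*((-3 - 4)*(h + h)) = 4*(-14*h) = -56*h)
Y(n, c) = -7/50 (Y(n, c) = 14/(-100) = 14*(-1/100) = -7/50)
√(Y(w(14), 38) + 24681) = √(-7/50 + 24681) = √(1234043/50) = √2468086/10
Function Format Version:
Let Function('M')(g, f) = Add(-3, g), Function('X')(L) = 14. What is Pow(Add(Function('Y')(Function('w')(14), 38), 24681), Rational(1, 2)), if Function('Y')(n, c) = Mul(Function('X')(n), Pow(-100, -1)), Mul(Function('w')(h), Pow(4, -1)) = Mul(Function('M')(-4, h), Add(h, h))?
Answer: Mul(Rational(1, 10), Pow(2468086, Rational(1, 2))) ≈ 157.10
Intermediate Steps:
Function('w')(h) = Mul(-56, h) (Function('w')(h) = Mul(4, Mul(Add(-3, -4), Add(h, h))) = Mul(4, Mul(-7, Mul(2, h))) = Mul(4, Mul(-14, h)) = Mul(-56, h))
Function('Y')(n, c) = Rational(-7, 50) (Function('Y')(n, c) = Mul(14, Pow(-100, -1)) = Mul(14, Rational(-1, 100)) = Rational(-7, 50))
Pow(Add(Function('Y')(Function('w')(14), 38), 24681), Rational(1, 2)) = Pow(Add(Rational(-7, 50), 24681), Rational(1, 2)) = Pow(Rational(1234043, 50), Rational(1, 2)) = Mul(Rational(1, 10), Pow(2468086, Rational(1, 2)))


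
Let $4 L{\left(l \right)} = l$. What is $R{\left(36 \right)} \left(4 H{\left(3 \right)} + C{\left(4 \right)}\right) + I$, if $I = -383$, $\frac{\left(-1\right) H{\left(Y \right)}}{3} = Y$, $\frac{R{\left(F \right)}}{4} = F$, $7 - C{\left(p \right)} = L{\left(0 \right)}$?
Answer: $-4559$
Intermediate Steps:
$L{\left(l \right)} = \frac{l}{4}$
$C{\left(p \right)} = 7$ ($C{\left(p \right)} = 7 - \frac{1}{4} \cdot 0 = 7 - 0 = 7 + 0 = 7$)
$R{\left(F \right)} = 4 F$
$H{\left(Y \right)} = - 3 Y$
$R{\left(36 \right)} \left(4 H{\left(3 \right)} + C{\left(4 \right)}\right) + I = 4 \cdot 36 \left(4 \left(\left(-3\right) 3\right) + 7\right) - 383 = 144 \left(4 \left(-9\right) + 7\right) - 383 = 144 \left(-36 + 7\right) - 383 = 144 \left(-29\right) - 383 = -4176 - 383 = -4559$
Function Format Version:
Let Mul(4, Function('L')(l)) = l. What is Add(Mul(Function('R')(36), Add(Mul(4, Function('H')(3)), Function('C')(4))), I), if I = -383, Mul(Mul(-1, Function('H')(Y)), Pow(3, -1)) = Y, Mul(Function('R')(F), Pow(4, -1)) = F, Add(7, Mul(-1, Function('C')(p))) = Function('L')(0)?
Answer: -4559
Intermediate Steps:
Function('L')(l) = Mul(Rational(1, 4), l)
Function('C')(p) = 7 (Function('C')(p) = Add(7, Mul(-1, Mul(Rational(1, 4), 0))) = Add(7, Mul(-1, 0)) = Add(7, 0) = 7)
Function('R')(F) = Mul(4, F)
Function('H')(Y) = Mul(-3, Y)
Add(Mul(Function('R')(36), Add(Mul(4, Function('H')(3)), Function('C')(4))), I) = Add(Mul(Mul(4, 36), Add(Mul(4, Mul(-3, 3)), 7)), -383) = Add(Mul(144, Add(Mul(4, -9), 7)), -383) = Add(Mul(144, Add(-36, 7)), -383) = Add(Mul(144, -29), -383) = Add(-4176, -383) = -4559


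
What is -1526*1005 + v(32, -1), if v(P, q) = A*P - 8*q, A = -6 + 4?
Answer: -1533686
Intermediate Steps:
A = -2
v(P, q) = -8*q - 2*P (v(P, q) = -2*P - 8*q = -8*q - 2*P)
-1526*1005 + v(32, -1) = -1526*1005 + (-8*(-1) - 2*32) = -1533630 + (8 - 64) = -1533630 - 56 = -1533686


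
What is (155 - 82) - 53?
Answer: 20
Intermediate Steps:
(155 - 82) - 53 = 73 - 53 = 20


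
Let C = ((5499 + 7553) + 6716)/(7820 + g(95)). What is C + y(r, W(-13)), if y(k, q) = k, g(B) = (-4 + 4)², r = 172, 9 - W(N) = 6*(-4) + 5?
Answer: 341202/1955 ≈ 174.53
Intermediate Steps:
W(N) = 28 (W(N) = 9 - (6*(-4) + 5) = 9 - (-24 + 5) = 9 - 1*(-19) = 9 + 19 = 28)
g(B) = 0 (g(B) = 0² = 0)
C = 4942/1955 (C = ((5499 + 7553) + 6716)/(7820 + 0) = (13052 + 6716)/7820 = 19768*(1/7820) = 4942/1955 ≈ 2.5279)
C + y(r, W(-13)) = 4942/1955 + 172 = 341202/1955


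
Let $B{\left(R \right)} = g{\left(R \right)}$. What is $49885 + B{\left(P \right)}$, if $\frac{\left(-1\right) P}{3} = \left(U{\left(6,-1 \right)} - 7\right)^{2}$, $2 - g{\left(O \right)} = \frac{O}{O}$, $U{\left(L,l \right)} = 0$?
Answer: $49886$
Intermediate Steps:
$g{\left(O \right)} = 1$ ($g{\left(O \right)} = 2 - \frac{O}{O} = 2 - 1 = 1$)
$P = -147$ ($P = - 3 \left(0 - 7\right)^{2} = - 3 \left(-7\right)^{2} = \left(-3\right) 49 = -147$)
$B{\left(R \right)} = 1$
$49885 + B{\left(P \right)} = 49885 + 1 = 49886$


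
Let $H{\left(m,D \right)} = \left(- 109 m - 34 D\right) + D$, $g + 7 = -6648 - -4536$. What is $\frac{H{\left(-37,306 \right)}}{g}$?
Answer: $\frac{6065}{2119} \approx 2.8622$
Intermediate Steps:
$g = -2119$ ($g = -7 - 2112 = -2119$)
$H{\left(m,D \right)} = - 109 m - 33 D$
$\frac{H{\left(-37,306 \right)}}{g} = \frac{\left(-109\right) \left(-37\right) - 10098}{-2119} = \left(4033 - 10098\right) \left(- \frac{1}{2119}\right) = \left(-6065\right) \left(- \frac{1}{2119}\right) = \frac{6065}{2119}$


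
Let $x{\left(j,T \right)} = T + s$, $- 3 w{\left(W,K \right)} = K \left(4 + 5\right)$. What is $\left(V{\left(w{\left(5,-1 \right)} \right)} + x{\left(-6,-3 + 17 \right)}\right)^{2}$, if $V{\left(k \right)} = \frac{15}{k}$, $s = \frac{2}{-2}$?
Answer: $324$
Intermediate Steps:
$s = -1$ ($s = 2 \left(- \frac{1}{2}\right) = -1$)
$w{\left(W,K \right)} = - 3 K$ ($w{\left(W,K \right)} = - \frac{K \left(4 + 5\right)}{3} = - \frac{K 9}{3} = - \frac{9 K}{3} = - 3 K$)
$x{\left(j,T \right)} = -1 + T$ ($x{\left(j,T \right)} = T - 1 = -1 + T$)
$\left(V{\left(w{\left(5,-1 \right)} \right)} + x{\left(-6,-3 + 17 \right)}\right)^{2} = \left(\frac{15}{\left(-3\right) \left(-1\right)} + \left(-1 + \left(-3 + 17\right)\right)\right)^{2} = \left(\frac{15}{3} + \left(-1 + 14\right)\right)^{2} = \left(15 \cdot \frac{1}{3} + 13\right)^{2} = \left(5 + 13\right)^{2} = 18^{2} = 324$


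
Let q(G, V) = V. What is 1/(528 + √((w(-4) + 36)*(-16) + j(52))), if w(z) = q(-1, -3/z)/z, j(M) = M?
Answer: 528/279305 - I*√521/279305 ≈ 0.0018904 - 8.1722e-5*I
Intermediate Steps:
w(z) = -3/z² (w(z) = (-3/z)/z = -3/z²)
1/(528 + √((w(-4) + 36)*(-16) + j(52))) = 1/(528 + √((-3/(-4)² + 36)*(-16) + 52)) = 1/(528 + √((-3*1/16 + 36)*(-16) + 52)) = 1/(528 + √((-3/16 + 36)*(-16) + 52)) = 1/(528 + √((573/16)*(-16) + 52)) = 1/(528 + √(-573 + 52)) = 1/(528 + √(-521)) = 1/(528 + I*√521)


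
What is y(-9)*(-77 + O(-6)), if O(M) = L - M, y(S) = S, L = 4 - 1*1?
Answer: 612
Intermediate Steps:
L = 3 (L = 4 - 1 = 3)
O(M) = 3 - M
y(-9)*(-77 + O(-6)) = -9*(-77 + (3 - 1*(-6))) = -9*(-77 + (3 + 6)) = -9*(-77 + 9) = -9*(-68) = 612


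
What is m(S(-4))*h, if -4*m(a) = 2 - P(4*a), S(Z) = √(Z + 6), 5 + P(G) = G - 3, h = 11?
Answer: -55/2 + 11*√2 ≈ -11.944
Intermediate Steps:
P(G) = -8 + G (P(G) = -5 + (G - 3) = -5 + (-3 + G) = -8 + G)
S(Z) = √(6 + Z)
m(a) = -5/2 + a (m(a) = -(2 - (-8 + 4*a))/4 = -(2 + (8 - 4*a))/4 = -(10 - 4*a)/4 = -5/2 + a)
m(S(-4))*h = (-5/2 + √(6 - 4))*11 = (-5/2 + √2)*11 = -55/2 + 11*√2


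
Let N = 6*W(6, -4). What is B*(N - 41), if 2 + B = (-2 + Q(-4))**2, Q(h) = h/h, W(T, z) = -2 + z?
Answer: 77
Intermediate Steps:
Q(h) = 1
N = -36 (N = 6*(-2 - 4) = 6*(-6) = -36)
B = -1 (B = -2 + (-2 + 1)**2 = -2 + (-1)**2 = -2 + 1 = -1)
B*(N - 41) = -(-36 - 41) = -1*(-77) = 77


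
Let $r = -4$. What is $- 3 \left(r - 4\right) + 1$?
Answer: $25$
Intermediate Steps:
$- 3 \left(r - 4\right) + 1 = - 3 \left(-4 - 4\right) + 1 = \left(-3\right) \left(-8\right) + 1 = 24 + 1 = 25$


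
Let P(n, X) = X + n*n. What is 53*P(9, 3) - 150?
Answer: 4302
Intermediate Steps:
P(n, X) = X + n²
53*P(9, 3) - 150 = 53*(3 + 9²) - 150 = 53*(3 + 81) - 150 = 53*84 - 150 = 4452 - 150 = 4302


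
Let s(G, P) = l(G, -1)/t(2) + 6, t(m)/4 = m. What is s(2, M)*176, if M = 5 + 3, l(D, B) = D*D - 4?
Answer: 1056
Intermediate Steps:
t(m) = 4*m
l(D, B) = -4 + D² (l(D, B) = D² - 4 = -4 + D²)
M = 8
s(G, P) = 11/2 + G²/8 (s(G, P) = (-4 + G²)/((4*2)) + 6 = (-4 + G²)/8 + 6 = (-4 + G²)*(⅛) + 6 = (-½ + G²/8) + 6 = 11/2 + G²/8)
s(2, M)*176 = (11/2 + (⅛)*2²)*176 = (11/2 + (⅛)*4)*176 = (11/2 + ½)*176 = 6*176 = 1056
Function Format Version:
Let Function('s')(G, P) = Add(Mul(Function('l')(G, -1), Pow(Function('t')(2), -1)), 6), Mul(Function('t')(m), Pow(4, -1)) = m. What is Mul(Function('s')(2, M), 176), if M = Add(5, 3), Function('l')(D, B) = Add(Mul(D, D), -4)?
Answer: 1056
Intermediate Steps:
Function('t')(m) = Mul(4, m)
Function('l')(D, B) = Add(-4, Pow(D, 2)) (Function('l')(D, B) = Add(Pow(D, 2), -4) = Add(-4, Pow(D, 2)))
M = 8
Function('s')(G, P) = Add(Rational(11, 2), Mul(Rational(1, 8), Pow(G, 2))) (Function('s')(G, P) = Add(Mul(Add(-4, Pow(G, 2)), Pow(Mul(4, 2), -1)), 6) = Add(Mul(Add(-4, Pow(G, 2)), Pow(8, -1)), 6) = Add(Mul(Add(-4, Pow(G, 2)), Rational(1, 8)), 6) = Add(Add(Rational(-1, 2), Mul(Rational(1, 8), Pow(G, 2))), 6) = Add(Rational(11, 2), Mul(Rational(1, 8), Pow(G, 2))))
Mul(Function('s')(2, M), 176) = Mul(Add(Rational(11, 2), Mul(Rational(1, 8), Pow(2, 2))), 176) = Mul(Add(Rational(11, 2), Mul(Rational(1, 8), 4)), 176) = Mul(Add(Rational(11, 2), Rational(1, 2)), 176) = Mul(6, 176) = 1056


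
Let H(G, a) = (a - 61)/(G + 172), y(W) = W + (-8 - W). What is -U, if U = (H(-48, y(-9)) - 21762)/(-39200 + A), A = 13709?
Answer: -899519/1053628 ≈ -0.85373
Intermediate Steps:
y(W) = -8
H(G, a) = (-61 + a)/(172 + G)
U = 899519/1053628 (U = ((-61 - 8)/(172 - 48) - 21762)/(-39200 + 13709) = (-69/124 - 21762)/(-25491) = ((1/124)*(-69) - 21762)*(-1/25491) = (-69/124 - 21762)*(-1/25491) = -2698557/124*(-1/25491) = 899519/1053628 ≈ 0.85373)
-U = -1*899519/1053628 = -899519/1053628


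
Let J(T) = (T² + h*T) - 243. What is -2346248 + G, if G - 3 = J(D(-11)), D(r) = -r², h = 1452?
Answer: -2507539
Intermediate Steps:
J(T) = -243 + T² + 1452*T (J(T) = (T² + 1452*T) - 243 = -243 + T² + 1452*T)
G = -161291 (G = 3 + (-243 + (-1*(-11)²)² + 1452*(-1*(-11)²)) = 3 + (-243 + (-1*121)² + 1452*(-1*121)) = 3 + (-243 + (-121)² + 1452*(-121)) = 3 + (-243 + 14641 - 175692) = 3 - 161294 = -161291)
-2346248 + G = -2346248 - 161291 = -2507539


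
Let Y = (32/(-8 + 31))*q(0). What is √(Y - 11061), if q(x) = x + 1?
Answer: I*√5850533/23 ≈ 105.16*I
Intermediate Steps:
q(x) = 1 + x
Y = 32/23 (Y = (32/(-8 + 31))*(1 + 0) = (32/23)*1 = 32/23 ≈ 1.3913)
√(Y - 11061) = √(32/23 - 11061) = √(-254371/23) = I*√5850533/23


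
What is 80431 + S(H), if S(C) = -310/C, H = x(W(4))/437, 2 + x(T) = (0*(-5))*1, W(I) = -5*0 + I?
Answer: 148166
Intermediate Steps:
W(I) = I (W(I) = 0 + I = I)
x(T) = -2 (x(T) = -2 + (0*(-5))*1 = -2 + 0*1 = -2 + 0 = -2)
H = -2/437 ≈ -0.0045767
80431 + S(H) = 80431 - 310/(-2/437) = 80431 - 310*(-437/2) = 80431 + 67735 = 148166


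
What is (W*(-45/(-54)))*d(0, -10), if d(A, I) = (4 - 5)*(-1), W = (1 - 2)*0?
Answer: 0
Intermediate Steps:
W = 0 (W = -1*0 = 0)
d(A, I) = 1 (d(A, I) = -1*(-1) = 1)
(W*(-45/(-54)))*d(0, -10) = (0*(-45/(-54)))*1 = (0*(-45*(-1/54)))*1 = (0*(⅚))*1 = 0*1 = 0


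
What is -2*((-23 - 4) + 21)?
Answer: 12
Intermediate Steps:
-2*((-23 - 4) + 21) = -2*(-27 + 21) = -2*(-6) = 12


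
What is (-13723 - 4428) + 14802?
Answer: -3349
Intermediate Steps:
(-13723 - 4428) + 14802 = -18151 + 14802 = -3349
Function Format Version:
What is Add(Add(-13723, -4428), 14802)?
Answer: -3349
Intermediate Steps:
Add(Add(-13723, -4428), 14802) = Add(-18151, 14802) = -3349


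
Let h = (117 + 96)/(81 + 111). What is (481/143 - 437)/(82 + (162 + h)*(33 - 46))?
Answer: 305280/1435049 ≈ 0.21273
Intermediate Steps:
h = 71/64 (h = 213/192 = 213*(1/192) = 71/64 ≈ 1.1094)
(481/143 - 437)/(82 + (162 + h)*(33 - 46)) = (481/143 - 437)/(82 + (162 + 71/64)*(33 - 46)) = (481*(1/143) - 437)/(82 + (10439/64)*(-13)) = (37/11 - 437)/(82 - 135707/64) = -4770/(11*(-130459/64)) = -4770/11*(-64/130459) = 305280/1435049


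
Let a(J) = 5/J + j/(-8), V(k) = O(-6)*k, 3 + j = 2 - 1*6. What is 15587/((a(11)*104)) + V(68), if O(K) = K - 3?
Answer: -58415/117 ≈ -499.27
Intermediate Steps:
O(K) = -3 + K
j = -7 (j = -3 + (2 - 1*6) = -3 + (2 - 6) = -3 - 4 = -7)
V(k) = -9*k (V(k) = (-3 - 6)*k = -9*k)
a(J) = 7/8 + 5/J (a(J) = 5/J - 7/(-8) = 5/J - 7*(-⅛) = 5/J + 7/8 = 7/8 + 5/J)
15587/((a(11)*104)) + V(68) = 15587/(((7/8 + 5/11)*104)) - 9*68 = 15587/(((7/8 + 5*(1/11))*104)) - 612 = 15587/(((7/8 + 5/11)*104)) - 612 = 15587/(((117/88)*104)) - 612 = 15587/(1521/11) - 612 = 15587*(11/1521) - 612 = 13189/117 - 612 = -58415/117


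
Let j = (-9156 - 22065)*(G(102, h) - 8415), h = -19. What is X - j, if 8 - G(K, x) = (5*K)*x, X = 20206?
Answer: 40076749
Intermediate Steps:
G(K, x) = 8 - 5*K*x
j = -40056543 (j = (-9156 - 22065)*((8 - 5*102*(-19)) - 8415) = -31221*((8 + 9690) - 8415) = -31221*(9698 - 8415) = -31221*1283 = -40056543)
X - j = 20206 - 1*(-40056543) = 20206 + 40056543 = 40076749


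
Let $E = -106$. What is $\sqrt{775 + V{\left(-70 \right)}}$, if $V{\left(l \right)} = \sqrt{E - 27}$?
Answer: $\sqrt{775 + i \sqrt{133}} \approx 27.84 + 0.2071 i$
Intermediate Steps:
$V{\left(l \right)} = i \sqrt{133}$ ($V{\left(l \right)} = \sqrt{-106 - 27} = \sqrt{-133} = i \sqrt{133}$)
$\sqrt{775 + V{\left(-70 \right)}} = \sqrt{775 + i \sqrt{133}}$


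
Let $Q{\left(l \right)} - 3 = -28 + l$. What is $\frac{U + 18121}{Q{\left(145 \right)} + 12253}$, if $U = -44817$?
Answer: $- \frac{26696}{12373} \approx -2.1576$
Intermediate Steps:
$Q{\left(l \right)} = -25 + l$ ($Q{\left(l \right)} = 3 + \left(-28 + l\right) = -25 + l$)
$\frac{U + 18121}{Q{\left(145 \right)} + 12253} = \frac{-44817 + 18121}{\left(-25 + 145\right) + 12253} = - \frac{26696}{120 + 12253} = - \frac{26696}{12373}$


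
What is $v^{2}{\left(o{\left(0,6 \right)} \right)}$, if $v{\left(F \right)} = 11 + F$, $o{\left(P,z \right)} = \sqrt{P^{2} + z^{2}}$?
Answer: $289$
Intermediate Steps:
$v^{2}{\left(o{\left(0,6 \right)} \right)} = \left(11 + \sqrt{0^{2} + 6^{2}}\right)^{2} = \left(11 + \sqrt{0 + 36}\right)^{2} = \left(11 + \sqrt{36}\right)^{2} = \left(11 + 6\right)^{2} = 17^{2} = 289$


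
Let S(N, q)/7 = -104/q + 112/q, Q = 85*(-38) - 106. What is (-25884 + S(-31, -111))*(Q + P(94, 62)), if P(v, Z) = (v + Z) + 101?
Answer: 8846521220/111 ≈ 7.9698e+7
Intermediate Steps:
P(v, Z) = 101 + Z + v (P(v, Z) = (Z + v) + 101 = 101 + Z + v)
Q = -3336 (Q = -3230 - 106 = -3336)
S(N, q) = 56/q (S(N, q) = 7*(-104/q + 112/q) = 7*(8/q) = 56/q)
(-25884 + S(-31, -111))*(Q + P(94, 62)) = (-25884 + 56/(-111))*(-3336 + (101 + 62 + 94)) = (-25884 + 56*(-1/111))*(-3336 + 257) = (-25884 - 56/111)*(-3079) = -2873180/111*(-3079) = 8846521220/111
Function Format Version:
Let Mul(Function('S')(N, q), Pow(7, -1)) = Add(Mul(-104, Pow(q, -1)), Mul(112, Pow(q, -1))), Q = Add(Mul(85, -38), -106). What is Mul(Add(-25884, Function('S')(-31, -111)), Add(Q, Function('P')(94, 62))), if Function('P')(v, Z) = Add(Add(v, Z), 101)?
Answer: Rational(8846521220, 111) ≈ 7.9698e+7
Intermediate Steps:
Function('P')(v, Z) = Add(101, Z, v) (Function('P')(v, Z) = Add(Add(Z, v), 101) = Add(101, Z, v))
Q = -3336 (Q = Add(-3230, -106) = -3336)
Function('S')(N, q) = Mul(56, Pow(q, -1)) (Function('S')(N, q) = Mul(7, Add(Mul(-104, Pow(q, -1)), Mul(112, Pow(q, -1)))) = Mul(7, Mul(8, Pow(q, -1))) = Mul(56, Pow(q, -1)))
Mul(Add(-25884, Function('S')(-31, -111)), Add(Q, Function('P')(94, 62))) = Mul(Add(-25884, Mul(56, Pow(-111, -1))), Add(-3336, Add(101, 62, 94))) = Mul(Add(-25884, Mul(56, Rational(-1, 111))), Add(-3336, 257)) = Mul(Add(-25884, Rational(-56, 111)), -3079) = Mul(Rational(-2873180, 111), -3079) = Rational(8846521220, 111)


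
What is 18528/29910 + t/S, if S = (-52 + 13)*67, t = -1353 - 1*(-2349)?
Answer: 1034628/4341935 ≈ 0.23829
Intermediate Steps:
t = 996 (t = -1353 + 2349 = 996)
S = -2613 (S = -39*67 = -2613)
18528/29910 + t/S = 18528/29910 + 996/(-2613) = 18528*(1/29910) + 996*(-1/2613) = 3088/4985 - 332/871 = 1034628/4341935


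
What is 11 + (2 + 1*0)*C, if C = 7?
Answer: 25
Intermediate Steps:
11 + (2 + 1*0)*C = 11 + (2 + 1*0)*7 = 11 + (2 + 0)*7 = 11 + 2*7 = 11 + 14 = 25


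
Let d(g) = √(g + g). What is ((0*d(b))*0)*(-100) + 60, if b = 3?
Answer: 60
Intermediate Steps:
d(g) = √2*√g (d(g) = √(2*g) = √2*√g)
((0*d(b))*0)*(-100) + 60 = ((0*(√2*√3))*0)*(-100) + 60 = ((0*√6)*0)*(-100) + 60 = (0*0)*(-100) + 60 = 0*(-100) + 60 = 0 + 60 = 60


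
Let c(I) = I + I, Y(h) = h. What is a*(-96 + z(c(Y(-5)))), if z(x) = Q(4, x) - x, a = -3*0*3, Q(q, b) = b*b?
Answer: 0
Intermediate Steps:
Q(q, b) = b**2
a = 0 (a = 0*3 = 0)
c(I) = 2*I
z(x) = x**2 - x
a*(-96 + z(c(Y(-5)))) = 0*(-96 + (2*(-5))*(-1 + 2*(-5))) = 0*(-96 - 10*(-1 - 10)) = 0*(-96 - 10*(-11)) = 0*(-96 + 110) = 0*14 = 0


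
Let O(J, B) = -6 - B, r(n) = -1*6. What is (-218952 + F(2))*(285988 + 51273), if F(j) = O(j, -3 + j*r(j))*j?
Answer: -73837899774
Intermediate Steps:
r(n) = -6
F(j) = j*(-3 + 6*j) (F(j) = (-6 - (-3 + j*(-6)))*j = (-6 - (-3 - 6*j))*j = (-6 + (3 + 6*j))*j = (-3 + 6*j)*j = j*(-3 + 6*j))
(-218952 + F(2))*(285988 + 51273) = (-218952 + 3*2*(-1 + 2*2))*(285988 + 51273) = (-218952 + 3*2*(-1 + 4))*337261 = (-218952 + 3*2*3)*337261 = (-218952 + 18)*337261 = -218934*337261 = -73837899774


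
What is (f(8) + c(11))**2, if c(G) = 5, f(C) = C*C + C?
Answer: 5929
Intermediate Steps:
f(C) = C + C**2 (f(C) = C**2 + C = C + C**2)
(f(8) + c(11))**2 = (8*(1 + 8) + 5)**2 = (8*9 + 5)**2 = (72 + 5)**2 = 77**2 = 5929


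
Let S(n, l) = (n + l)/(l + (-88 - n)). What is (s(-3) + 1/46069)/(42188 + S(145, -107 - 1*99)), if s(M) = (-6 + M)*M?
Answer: 546056296/853225198917 ≈ 0.00063999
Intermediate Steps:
s(M) = M*(-6 + M)
S(n, l) = (l + n)/(-88 + l - n)
(s(-3) + 1/46069)/(42188 + S(145, -107 - 1*99)) = (-3*(-6 - 3) + 1/46069)/(42188 + ((-107 - 1*99) + 145)/(-88 + (-107 - 1*99) - 1*145)) = (-3*(-9) + 1/46069)/(42188 + ((-107 - 99) + 145)/(-88 + (-107 - 99) - 145)) = (27 + 1/46069)/(42188 + (-206 + 145)/(-88 - 206 - 145)) = 1243864/(46069*(42188 - 61/(-439))) = 1243864/(46069*(42188 - 1/439*(-61))) = 1243864/(46069*(42188 + 61/439)) = 1243864/(46069*(18520593/439)) = (1243864/46069)*(439/18520593) = 546056296/853225198917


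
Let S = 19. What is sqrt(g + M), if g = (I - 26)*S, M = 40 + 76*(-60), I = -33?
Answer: I*sqrt(5641) ≈ 75.107*I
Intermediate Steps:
M = -4520 (M = 40 - 4560 = -4520)
g = -1121 (g = (-33 - 26)*19 = -59*19 = -1121)
sqrt(g + M) = sqrt(-1121 - 4520) = sqrt(-5641) = I*sqrt(5641)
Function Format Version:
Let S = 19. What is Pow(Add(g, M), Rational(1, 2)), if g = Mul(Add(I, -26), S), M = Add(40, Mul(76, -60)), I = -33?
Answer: Mul(I, Pow(5641, Rational(1, 2))) ≈ Mul(75.107, I)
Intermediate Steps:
M = -4520 (M = Add(40, -4560) = -4520)
g = -1121 (g = Mul(Add(-33, -26), 19) = Mul(-59, 19) = -1121)
Pow(Add(g, M), Rational(1, 2)) = Pow(Add(-1121, -4520), Rational(1, 2)) = Pow(-5641, Rational(1, 2)) = Mul(I, Pow(5641, Rational(1, 2)))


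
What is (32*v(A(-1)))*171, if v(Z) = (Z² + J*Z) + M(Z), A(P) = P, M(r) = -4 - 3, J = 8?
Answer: -76608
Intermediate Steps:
M(r) = -7
v(Z) = -7 + Z² + 8*Z (v(Z) = (Z² + 8*Z) - 7 = -7 + Z² + 8*Z)
(32*v(A(-1)))*171 = (32*(-7 + (-1)² + 8*(-1)))*171 = (32*(-7 + 1 - 8))*171 = (32*(-14))*171 = -448*171 = -76608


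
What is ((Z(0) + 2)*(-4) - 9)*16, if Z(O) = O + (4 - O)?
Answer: -528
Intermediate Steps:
Z(O) = 4
((Z(0) + 2)*(-4) - 9)*16 = ((4 + 2)*(-4) - 9)*16 = (6*(-4) - 9)*16 = (-24 - 9)*16 = -33*16 = -528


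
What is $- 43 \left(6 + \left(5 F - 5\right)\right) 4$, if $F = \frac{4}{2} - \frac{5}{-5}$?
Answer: $-2752$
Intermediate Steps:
$F = 3$ ($F = 4 \cdot \frac{1}{2} - -1 = 2 + 1 = 3$)
$- 43 \left(6 + \left(5 F - 5\right)\right) 4 = - 43 \left(6 + \left(5 \cdot 3 - 5\right)\right) 4 = - 43 \left(6 + \left(15 - 5\right)\right) 4 = - 43 \left(6 + 10\right) 4 = - 43 \cdot 16 \cdot 4 = \left(-43\right) 64 = -2752$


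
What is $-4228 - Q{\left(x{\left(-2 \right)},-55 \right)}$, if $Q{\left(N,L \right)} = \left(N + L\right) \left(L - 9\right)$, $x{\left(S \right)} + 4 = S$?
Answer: $-8132$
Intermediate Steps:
$x{\left(S \right)} = -4 + S$
$Q{\left(N,L \right)} = \left(-9 + L\right) \left(L + N\right)$ ($Q{\left(N,L \right)} = \left(L + N\right) \left(-9 + L\right) = \left(-9 + L\right) \left(L + N\right)$)
$-4228 - Q{\left(x{\left(-2 \right)},-55 \right)} = -4228 - \left(\left(-55\right)^{2} - -495 - 9 \left(-4 - 2\right) - 55 \left(-4 - 2\right)\right) = -4228 - \left(3025 + 495 - -54 - -330\right) = -4228 - \left(3025 + 495 + 54 + 330\right) = -4228 - 3904 = -8132$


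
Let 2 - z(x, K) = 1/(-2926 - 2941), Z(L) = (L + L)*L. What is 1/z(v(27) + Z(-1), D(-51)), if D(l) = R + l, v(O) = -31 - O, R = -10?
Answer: 5867/11735 ≈ 0.49996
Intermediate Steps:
D(l) = -10 + l
Z(L) = 2*L² (Z(L) = (2*L)*L = 2*L²)
z(x, K) = 11735/5867 (z(x, K) = 2 - 1/(-2926 - 2941) = 2 - 1/(-5867) = 2 - 1*(-1/5867) = 2 + 1/5867 = 11735/5867)
1/z(v(27) + Z(-1), D(-51)) = 1/(11735/5867) = 5867/11735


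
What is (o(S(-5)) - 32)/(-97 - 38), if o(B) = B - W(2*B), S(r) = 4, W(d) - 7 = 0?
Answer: 7/27 ≈ 0.25926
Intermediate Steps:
W(d) = 7 (W(d) = 7 + 0 = 7)
o(B) = -7 + B (o(B) = B - 1*7 = B - 7 = -7 + B)
(o(S(-5)) - 32)/(-97 - 38) = ((-7 + 4) - 32)/(-97 - 38) = (-3 - 32)/(-135) = -1/135*(-35) = 7/27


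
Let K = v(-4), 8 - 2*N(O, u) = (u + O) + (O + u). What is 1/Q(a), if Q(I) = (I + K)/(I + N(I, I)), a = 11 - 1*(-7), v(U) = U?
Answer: -1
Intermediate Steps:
N(O, u) = 4 - O - u (N(O, u) = 4 - ((u + O) + (O + u))/2 = 4 - ((O + u) + (O + u))/2 = 4 - (2*O + 2*u)/2 = 4 + (-O - u) = 4 - O - u)
K = -4
a = 18 (a = 11 + 7 = 18)
Q(I) = (-4 + I)/(4 - I) (Q(I) = (I - 4)/(I + (4 - I - I)) = (-4 + I)/(I + (4 - 2*I)) = (-4 + I)/(4 - I))
1/Q(a) = 1/(-1) = -1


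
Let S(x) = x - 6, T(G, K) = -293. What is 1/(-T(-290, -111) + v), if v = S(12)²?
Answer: 1/329 ≈ 0.0030395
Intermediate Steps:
S(x) = -6 + x
v = 36 (v = (-6 + 12)² = 6² = 36)
1/(-T(-290, -111) + v) = 1/(-1*(-293) + 36) = 1/(293 + 36) = 1/329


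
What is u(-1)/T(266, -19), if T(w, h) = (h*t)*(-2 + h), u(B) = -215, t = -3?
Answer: 215/1197 ≈ 0.17962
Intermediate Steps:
T(w, h) = -3*h*(-2 + h) (T(w, h) = (h*(-3))*(-2 + h) = (-3*h)*(-2 + h) = -3*h*(-2 + h))
u(-1)/T(266, -19) = -215*(-1/(57*(2 - 1*(-19)))) = -215*(-1/(57*(2 + 19))) = -215/(3*(-19)*21) = -215/(-1197) = -215*(-1/1197) = 215/1197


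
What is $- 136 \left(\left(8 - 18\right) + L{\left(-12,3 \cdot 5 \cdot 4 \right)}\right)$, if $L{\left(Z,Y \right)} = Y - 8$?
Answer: $-5712$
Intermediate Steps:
$L{\left(Z,Y \right)} = -8 + Y$
$- 136 \left(\left(8 - 18\right) + L{\left(-12,3 \cdot 5 \cdot 4 \right)}\right) = - 136 \left(\left(8 - 18\right) - \left(8 - 3 \cdot 5 \cdot 4\right)\right) = - 136 \left(\left(8 - 18\right) + \left(-8 + 15 \cdot 4\right)\right) = - 136 \left(-10 + \left(-8 + 60\right)\right) = - 136 \left(-10 + 52\right) = \left(-136\right) 42 = -5712$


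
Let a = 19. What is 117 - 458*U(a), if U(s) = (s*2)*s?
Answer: -330559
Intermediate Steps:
U(s) = 2*s² (U(s) = (2*s)*s = 2*s²)
117 - 458*U(a) = 117 - 916*19² = 117 - 916*361 = 117 - 458*722 = 117 - 330676 = -330559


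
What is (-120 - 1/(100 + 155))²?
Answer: 936421201/65025 ≈ 14401.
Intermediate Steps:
(-120 - 1/(100 + 155))² = (-120 - 1/255)² = (-30601/255)² = 936421201/65025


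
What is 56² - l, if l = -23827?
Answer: 26963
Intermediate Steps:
56² - l = 56² - 1*(-23827) = 3136 + 23827 = 26963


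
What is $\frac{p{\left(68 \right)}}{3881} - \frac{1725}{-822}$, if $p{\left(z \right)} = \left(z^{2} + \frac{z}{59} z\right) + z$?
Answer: $\frac{208780773}{62740246} \approx 3.3277$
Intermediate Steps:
$p{\left(z \right)} = z + \frac{60 z^{2}}{59}$ ($p{\left(z \right)} = \left(z^{2} + z \frac{1}{59} z\right) + z = \left(z^{2} + \frac{z}{59} z\right) + z = \left(z^{2} + \frac{z^{2}}{59}\right) + z = \frac{60 z^{2}}{59} + z = z + \frac{60 z^{2}}{59}$)
$\frac{p{\left(68 \right)}}{3881} - \frac{1725}{-822} = \frac{\frac{1}{59} \cdot 68 \left(59 + 60 \cdot 68\right)}{3881} - \frac{1725}{-822} = \frac{1}{59} \cdot 68 \left(59 + 4080\right) \frac{1}{3881} - - \frac{575}{274} = \frac{1}{59} \cdot 68 \cdot 4139 \cdot \frac{1}{3881} + \frac{575}{274} = \frac{281452}{59} \cdot \frac{1}{3881} + \frac{575}{274} = \frac{281452}{228979} + \frac{575}{274} = \frac{208780773}{62740246}$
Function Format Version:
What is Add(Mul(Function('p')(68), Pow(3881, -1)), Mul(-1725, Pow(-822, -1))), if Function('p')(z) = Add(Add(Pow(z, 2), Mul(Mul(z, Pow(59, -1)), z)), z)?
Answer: Rational(208780773, 62740246) ≈ 3.3277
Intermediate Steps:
Function('p')(z) = Add(z, Mul(Rational(60, 59), Pow(z, 2))) (Function('p')(z) = Add(Add(Pow(z, 2), Mul(Mul(z, Rational(1, 59)), z)), z) = Add(Add(Pow(z, 2), Mul(Mul(Rational(1, 59), z), z)), z) = Add(Add(Pow(z, 2), Mul(Rational(1, 59), Pow(z, 2))), z) = Add(Mul(Rational(60, 59), Pow(z, 2)), z) = Add(z, Mul(Rational(60, 59), Pow(z, 2))))
Add(Mul(Function('p')(68), Pow(3881, -1)), Mul(-1725, Pow(-822, -1))) = Add(Mul(Mul(Rational(1, 59), 68, Add(59, Mul(60, 68))), Pow(3881, -1)), Mul(-1725, Pow(-822, -1))) = Add(Mul(Mul(Rational(1, 59), 68, Add(59, 4080)), Rational(1, 3881)), Mul(-1725, Rational(-1, 822))) = Add(Mul(Mul(Rational(1, 59), 68, 4139), Rational(1, 3881)), Rational(575, 274)) = Add(Mul(Rational(281452, 59), Rational(1, 3881)), Rational(575, 274)) = Add(Rational(281452, 228979), Rational(575, 274)) = Rational(208780773, 62740246)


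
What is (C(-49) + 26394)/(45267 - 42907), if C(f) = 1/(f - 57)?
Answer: 2797763/250160 ≈ 11.184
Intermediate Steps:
C(f) = 1/(-57 + f)
(C(-49) + 26394)/(45267 - 42907) = (1/(-57 - 49) + 26394)/(45267 - 42907) = (1/(-106) + 26394)/2360 = (-1/106 + 26394)*(1/2360) = (2797763/106)*(1/2360) = 2797763/250160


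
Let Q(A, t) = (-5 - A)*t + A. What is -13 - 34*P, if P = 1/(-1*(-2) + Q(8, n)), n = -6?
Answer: -589/44 ≈ -13.386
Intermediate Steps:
Q(A, t) = A + t*(-5 - A) (Q(A, t) = t*(-5 - A) + A = A + t*(-5 - A))
P = 1/88 (P = 1/(-1*(-2) + (8 - 5*(-6) - 1*8*(-6))) = 1/(2 + (8 + 30 + 48)) = 1/(2 + 86) = 1/88 ≈ 0.011364)
-13 - 34*P = -13 - 34*1/88 = -13 - 17/44 = -589/44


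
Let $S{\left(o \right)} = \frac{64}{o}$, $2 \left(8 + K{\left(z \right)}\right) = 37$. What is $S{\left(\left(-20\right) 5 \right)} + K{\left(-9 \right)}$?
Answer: $\frac{493}{50} \approx 9.86$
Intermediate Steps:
$K{\left(z \right)} = \frac{21}{2}$ ($K{\left(z \right)} = -8 + \frac{1}{2} \cdot 37 = -8 + \frac{37}{2} = \frac{21}{2}$)
$S{\left(\left(-20\right) 5 \right)} + K{\left(-9 \right)} = \frac{64}{\left(-20\right) 5} + \frac{21}{2} = \frac{64}{-100} + \frac{21}{2} = 64 \left(- \frac{1}{100}\right) + \frac{21}{2} = - \frac{16}{25} + \frac{21}{2} = \frac{493}{50}$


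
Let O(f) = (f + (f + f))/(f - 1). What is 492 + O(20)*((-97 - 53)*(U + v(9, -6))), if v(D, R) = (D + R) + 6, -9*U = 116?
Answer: 44348/19 ≈ 2334.1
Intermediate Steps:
U = -116/9 (U = -⅑*116 = -116/9 ≈ -12.889)
v(D, R) = 6 + D + R
O(f) = 3*f/(-1 + f) (O(f) = (f + 2*f)/(-1 + f) = (3*f)/(-1 + f) = 3*f/(-1 + f))
492 + O(20)*((-97 - 53)*(U + v(9, -6))) = 492 + (3*20/(-1 + 20))*((-97 - 53)*(-116/9 + (6 + 9 - 6))) = 492 + (3*20/19)*(-150*(-116/9 + 9)) = 492 + (3*20*(1/19))*(-150*(-35/9)) = 492 + (60/19)*(1750/3) = 492 + 35000/19 = 44348/19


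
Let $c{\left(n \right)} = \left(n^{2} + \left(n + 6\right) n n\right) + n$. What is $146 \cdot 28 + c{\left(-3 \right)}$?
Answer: $4121$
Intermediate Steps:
$c{\left(n \right)} = n + n^{2} + n^{2} \left(6 + n\right)$ ($c{\left(n \right)} = \left(n^{2} + \left(6 + n\right) n n\right) + n = \left(n^{2} + n \left(6 + n\right) n\right) + n = \left(n^{2} + n^{2} \left(6 + n\right)\right) + n = n + n^{2} + n^{2} \left(6 + n\right)$)
$146 \cdot 28 + c{\left(-3 \right)} = 146 \cdot 28 - 3 \left(1 + \left(-3\right)^{2} + 7 \left(-3\right)\right) = 4088 - 3 \left(1 + 9 - 21\right) = 4088 - -33 = 4088 + 33 = 4121$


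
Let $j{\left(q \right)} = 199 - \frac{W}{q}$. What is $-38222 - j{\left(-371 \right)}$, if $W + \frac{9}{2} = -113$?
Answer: $- \frac{28508147}{742} \approx -38421.0$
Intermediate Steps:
$W = - \frac{235}{2}$ ($W = - \frac{9}{2} - 113 = - \frac{235}{2} \approx -117.5$)
$j{\left(q \right)} = 199 + \frac{235}{2 q}$ ($j{\left(q \right)} = 199 - - \frac{235}{2 q} = 199 + \frac{235}{2 q}$)
$-38222 - j{\left(-371 \right)} = -38222 - \left(199 + \frac{235}{2 \left(-371\right)}\right) = -38222 - \left(199 + \frac{235}{2} \left(- \frac{1}{371}\right)\right) = -38222 - \left(199 - \frac{235}{742}\right) = -38222 - \frac{147423}{742} = - \frac{28508147}{742}$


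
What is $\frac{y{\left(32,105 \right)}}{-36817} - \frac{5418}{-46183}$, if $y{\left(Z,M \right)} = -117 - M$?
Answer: $\frac{209727132}{1700319511} \approx 0.12335$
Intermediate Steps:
$\frac{y{\left(32,105 \right)}}{-36817} - \frac{5418}{-46183} = \frac{-117 - 105}{-36817} - \frac{5418}{-46183} = \left(-117 - 105\right) \left(- \frac{1}{36817}\right) - - \frac{5418}{46183} = \left(-222\right) \left(- \frac{1}{36817}\right) + \frac{5418}{46183} = \frac{222}{36817} + \frac{5418}{46183} = \frac{209727132}{1700319511}$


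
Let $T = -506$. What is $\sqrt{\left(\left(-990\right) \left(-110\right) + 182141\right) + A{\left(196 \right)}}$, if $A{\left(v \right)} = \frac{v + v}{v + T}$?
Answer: $\frac{3 \sqrt{776914405}}{155} \approx 539.48$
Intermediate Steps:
$A{\left(v \right)} = \frac{2 v}{-506 + v}$ ($A{\left(v \right)} = \frac{v + v}{v - 506} = \frac{2 v}{-506 + v}$)
$\sqrt{\left(\left(-990\right) \left(-110\right) + 182141\right) + A{\left(196 \right)}} = \sqrt{\left(\left(-990\right) \left(-110\right) + 182141\right) + 2 \cdot 196 \frac{1}{-506 + 196}} = \sqrt{\left(108900 + 182141\right) + 2 \cdot 196 \frac{1}{-310}} = \sqrt{291041 + 2 \cdot 196 \left(- \frac{1}{310}\right)} = \sqrt{291041 - \frac{196}{155}} = \sqrt{\frac{45111159}{155}} = \frac{3 \sqrt{776914405}}{155}$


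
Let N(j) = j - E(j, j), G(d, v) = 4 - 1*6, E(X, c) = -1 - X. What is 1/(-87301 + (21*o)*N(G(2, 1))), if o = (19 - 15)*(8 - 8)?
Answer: -1/87301 ≈ -1.1455e-5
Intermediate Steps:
G(d, v) = -2 (G(d, v) = 4 - 6 = -2)
o = 0 (o = 4*0 = 0)
N(j) = 1 + 2*j (N(j) = j - (-1 - j) = j + (1 + j) = 1 + 2*j)
1/(-87301 + (21*o)*N(G(2, 1))) = 1/(-87301 + (21*0)*(1 + 2*(-2))) = 1/(-87301 + 0*(1 - 4)) = 1/(-87301 + 0*(-3)) = 1/(-87301 + 0) = 1/(-87301) = -1/87301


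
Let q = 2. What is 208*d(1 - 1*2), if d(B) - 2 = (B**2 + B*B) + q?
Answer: 1248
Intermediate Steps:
d(B) = 4 + 2*B**2 (d(B) = 2 + ((B**2 + B*B) + 2) = 2 + ((B**2 + B**2) + 2) = 2 + (2*B**2 + 2) = 2 + (2 + 2*B**2) = 4 + 2*B**2)
208*d(1 - 1*2) = 208*(4 + 2*(1 - 1*2)**2) = 208*(4 + 2*(1 - 2)**2) = 208*(4 + 2*(-1)**2) = 208*(4 + 2*1) = 208*(4 + 2) = 208*6 = 1248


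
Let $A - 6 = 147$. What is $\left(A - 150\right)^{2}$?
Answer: $9$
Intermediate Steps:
$A = 153$ ($A = 6 + 147 = 153$)
$\left(A - 150\right)^{2} = \left(153 - 150\right)^{2} = 3^{2} = 9$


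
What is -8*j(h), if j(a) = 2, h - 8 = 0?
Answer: -16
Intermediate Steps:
h = 8 (h = 8 + 0 = 8)
-8*j(h) = -8*2 = -16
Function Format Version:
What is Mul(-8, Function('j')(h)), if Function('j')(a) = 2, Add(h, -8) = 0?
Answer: -16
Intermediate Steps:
h = 8 (h = Add(8, 0) = 8)
Mul(-8, Function('j')(h)) = Mul(-8, 2) = -16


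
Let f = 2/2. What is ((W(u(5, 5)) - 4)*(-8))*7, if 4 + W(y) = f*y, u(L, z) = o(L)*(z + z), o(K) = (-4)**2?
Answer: -8512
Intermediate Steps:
f = 1 (f = 2*(1/2) = 1)
o(K) = 16
u(L, z) = 32*z (u(L, z) = 16*(z + z) = 16*(2*z) = 32*z)
W(y) = -4 + y (W(y) = -4 + 1*y = -4 + y)
((W(u(5, 5)) - 4)*(-8))*7 = (((-4 + 32*5) - 4)*(-8))*7 = (((-4 + 160) - 4)*(-8))*7 = ((156 - 4)*(-8))*7 = (152*(-8))*7 = -1216*7 = -8512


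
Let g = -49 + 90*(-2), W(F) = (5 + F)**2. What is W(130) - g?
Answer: 18454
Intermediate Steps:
g = -229 (g = -49 - 180 = -229)
W(130) - g = (5 + 130)**2 - 1*(-229) = 135**2 + 229 = 18225 + 229 = 18454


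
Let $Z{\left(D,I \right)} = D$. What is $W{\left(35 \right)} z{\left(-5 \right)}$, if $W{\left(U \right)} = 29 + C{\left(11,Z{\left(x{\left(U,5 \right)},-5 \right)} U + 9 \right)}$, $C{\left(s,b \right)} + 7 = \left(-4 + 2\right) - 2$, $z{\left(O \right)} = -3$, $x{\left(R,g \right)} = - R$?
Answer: $-54$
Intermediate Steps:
$C{\left(s,b \right)} = -11$ ($C{\left(s,b \right)} = -7 + \left(\left(-4 + 2\right) - 2\right) = -7 - 4 = -11$)
$W{\left(U \right)} = 18$ ($W{\left(U \right)} = 29 - 11 = 18$)
$W{\left(35 \right)} z{\left(-5 \right)} = 18 \left(-3\right) = -54$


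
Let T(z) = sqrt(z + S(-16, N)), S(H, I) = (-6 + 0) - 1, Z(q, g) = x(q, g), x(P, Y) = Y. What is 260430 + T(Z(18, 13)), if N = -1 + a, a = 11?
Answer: 260430 + sqrt(6) ≈ 2.6043e+5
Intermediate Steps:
N = 10 (N = -1 + 11 = 10)
Z(q, g) = g
S(H, I) = -7 (S(H, I) = -6 - 1 = -7)
T(z) = sqrt(-7 + z) (T(z) = sqrt(z - 7) = sqrt(-7 + z))
260430 + T(Z(18, 13)) = 260430 + sqrt(-7 + 13) = 260430 + sqrt(6)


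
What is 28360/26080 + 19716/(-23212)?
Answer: 900619/3783556 ≈ 0.23803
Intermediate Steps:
28360/26080 + 19716/(-23212) = 28360*(1/26080) + 19716*(-1/23212) = 709/652 - 4929/5803 = 900619/3783556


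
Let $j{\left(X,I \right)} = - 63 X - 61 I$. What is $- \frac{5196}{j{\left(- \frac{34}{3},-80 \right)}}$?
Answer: $- \frac{2598}{2797} \approx -0.92885$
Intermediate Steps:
$- \frac{5196}{j{\left(- \frac{34}{3},-80 \right)}} = - \frac{5196}{- 63 \left(- \frac{34}{3}\right) - -4880} = - \frac{5196}{- 63 \left(\left(-34\right) \frac{1}{3}\right) + 4880} = - \frac{5196}{\left(-63\right) \left(- \frac{34}{3}\right) + 4880} = - \frac{5196}{714 + 4880} = - \frac{5196}{5594} = \left(-5196\right) \frac{1}{5594} = - \frac{2598}{2797}$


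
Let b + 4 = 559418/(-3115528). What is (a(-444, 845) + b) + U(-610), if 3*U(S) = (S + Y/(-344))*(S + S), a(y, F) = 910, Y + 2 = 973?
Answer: 50262078484385/200951556 ≈ 2.5012e+5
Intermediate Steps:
Y = 971 (Y = -2 + 973 = 971)
b = -6510765/1557764 (b = -4 + 559418/(-3115528) = -4 + 559418*(-1/3115528) = -4 - 279709/1557764 = -6510765/1557764 ≈ -4.1796)
U(S) = 2*S*(-971/344 + S)/3 (U(S) = ((S + 971/(-344))*(S + S))/3 = ((S + 971*(-1/344))*(2*S))/3 = ((S - 971/344)*(2*S))/3 = ((-971/344 + S)*(2*S))/3 = (2*S*(-971/344 + S))/3 = 2*S*(-971/344 + S)/3)
(a(-444, 845) + b) + U(-610) = (910 - 6510765/1557764) + (1/516)*(-610)*(-971 + 344*(-610)) = 1411054475/1557764 + (1/516)*(-610)*(-971 - 209840) = 1411054475/1557764 + (1/516)*(-610)*(-210811) = 1411054475/1557764 + 64297355/258 = 50262078484385/200951556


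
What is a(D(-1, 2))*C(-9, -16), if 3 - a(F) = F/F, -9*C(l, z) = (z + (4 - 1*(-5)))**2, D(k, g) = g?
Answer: -98/9 ≈ -10.889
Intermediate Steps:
C(l, z) = -(9 + z)**2/9 (C(l, z) = -(z + (4 - 1*(-5)))**2/9 = -(z + (4 + 5))**2/9 = -(z + 9)**2/9 = -(9 + z)**2/9)
a(F) = 2 (a(F) = 3 - F/F = 3 - 1*1 = 3 - 1 = 2)
a(D(-1, 2))*C(-9, -16) = 2*(-(9 - 16)**2/9) = 2*(-1/9*(-7)**2) = 2*(-1/9*49) = 2*(-49/9) = -98/9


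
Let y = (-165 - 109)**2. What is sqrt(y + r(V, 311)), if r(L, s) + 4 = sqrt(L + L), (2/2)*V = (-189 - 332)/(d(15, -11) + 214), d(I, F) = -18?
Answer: sqrt(14714112 + 14*I*sqrt(1042))/14 ≈ 273.99 + 0.0042076*I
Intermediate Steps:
V = -521/196 (V = (-189 - 332)/(-18 + 214) = -521/196 ≈ -2.6582)
r(L, s) = -4 + sqrt(2)*sqrt(L) (r(L, s) = -4 + sqrt(L + L) = -4 + sqrt(2*L) = -4 + sqrt(2)*sqrt(L))
y = 75076 (y = (-274)**2 = 75076)
sqrt(y + r(V, 311)) = sqrt(75076 + (-4 + sqrt(2)*sqrt(-521/196))) = sqrt(75076 + (-4 + sqrt(2)*(I*sqrt(521)/14))) = sqrt(75076 + (-4 + I*sqrt(1042)/14)) = sqrt(75072 + I*sqrt(1042)/14)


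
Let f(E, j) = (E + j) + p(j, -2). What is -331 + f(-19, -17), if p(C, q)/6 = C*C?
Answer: 1367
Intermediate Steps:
p(C, q) = 6*C**2 (p(C, q) = 6*(C*C) = 6*C**2)
f(E, j) = E + j + 6*j**2 (f(E, j) = (E + j) + 6*j**2 = E + j + 6*j**2)
-331 + f(-19, -17) = -331 + (-19 - 17 + 6*(-17)**2) = -331 + (-19 - 17 + 6*289) = -331 + (-19 - 17 + 1734) = -331 + 1698 = 1367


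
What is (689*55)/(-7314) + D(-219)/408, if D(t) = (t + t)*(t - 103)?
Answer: 399401/1173 ≈ 340.50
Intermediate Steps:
D(t) = 2*t*(-103 + t) (D(t) = (2*t)*(-103 + t) = 2*t*(-103 + t))
(689*55)/(-7314) + D(-219)/408 = (689*55)/(-7314) + (2*(-219)*(-103 - 219))/408 = 37895*(-1/7314) + (2*(-219)*(-322))*(1/408) = -715/138 + 141036*(1/408) = -715/138 + 11753/34 = 399401/1173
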